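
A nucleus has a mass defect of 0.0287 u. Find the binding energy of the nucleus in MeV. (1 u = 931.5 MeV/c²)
B.E. = Δm × 931.5 = 26.73 MeV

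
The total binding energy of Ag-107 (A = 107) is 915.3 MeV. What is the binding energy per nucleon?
B.E./A = 915.3/107 = 8.554 MeV/nucleon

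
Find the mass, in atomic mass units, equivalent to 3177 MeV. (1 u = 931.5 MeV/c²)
m = E/c² = 3.411 u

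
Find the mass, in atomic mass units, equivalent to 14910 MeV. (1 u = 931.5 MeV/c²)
m = E/c² = 16.01 u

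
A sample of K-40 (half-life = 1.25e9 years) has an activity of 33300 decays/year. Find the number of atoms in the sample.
N = A/λ = 6.005e13 atoms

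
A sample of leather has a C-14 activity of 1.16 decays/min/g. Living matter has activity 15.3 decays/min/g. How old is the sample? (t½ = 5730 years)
Age = t½ × log₂(A₀/A) = 21320 years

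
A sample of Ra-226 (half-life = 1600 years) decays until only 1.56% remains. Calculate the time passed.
t = t½ × log₂(N₀/N) = 9604 years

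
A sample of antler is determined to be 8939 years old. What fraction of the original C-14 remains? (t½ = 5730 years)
N/N₀ = (1/2)^(t/t½) = 0.3391 = 33.9%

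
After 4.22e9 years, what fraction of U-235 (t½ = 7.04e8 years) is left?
N/N₀ = (1/2)^(t/t½) = 0.01569 = 1.57%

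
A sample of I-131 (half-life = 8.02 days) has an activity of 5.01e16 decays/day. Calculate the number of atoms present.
N = A/λ = 5.797e17 atoms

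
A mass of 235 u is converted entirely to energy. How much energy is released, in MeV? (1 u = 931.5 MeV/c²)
E = mc² = 2.189e5 MeV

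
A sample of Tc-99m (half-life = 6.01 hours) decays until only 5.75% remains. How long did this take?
t = t½ × log₂(N₀/N) = 24.76 hours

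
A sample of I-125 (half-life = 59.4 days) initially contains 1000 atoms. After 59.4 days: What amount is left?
N = N₀(1/2)^(t/t½) = 500 atoms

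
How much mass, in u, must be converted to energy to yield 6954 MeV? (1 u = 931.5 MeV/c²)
m = E/c² = 7.465 u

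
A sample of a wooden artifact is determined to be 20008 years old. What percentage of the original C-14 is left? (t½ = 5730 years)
N/N₀ = (1/2)^(t/t½) = 0.08889 = 8.89%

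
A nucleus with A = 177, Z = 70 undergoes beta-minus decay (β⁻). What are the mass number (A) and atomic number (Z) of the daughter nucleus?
Daughter: A = 177, Z = 71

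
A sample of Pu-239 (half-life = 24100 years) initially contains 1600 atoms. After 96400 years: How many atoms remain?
N = N₀(1/2)^(t/t½) = 100 atoms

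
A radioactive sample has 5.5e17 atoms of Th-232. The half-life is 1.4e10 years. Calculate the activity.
A = λN = 2.723e7 decays/year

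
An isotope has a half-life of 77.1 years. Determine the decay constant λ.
λ = ln(2)/t½ = 0.00899 year⁻¹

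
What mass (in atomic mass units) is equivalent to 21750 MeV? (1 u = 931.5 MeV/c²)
m = E/c² = 23.35 u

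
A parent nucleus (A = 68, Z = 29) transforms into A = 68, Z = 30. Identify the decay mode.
ΔA = 0, ΔZ = +1 ⇒ beta-minus decay (β⁻)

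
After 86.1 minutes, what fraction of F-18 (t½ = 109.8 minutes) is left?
N/N₀ = (1/2)^(t/t½) = 0.5807 = 58.1%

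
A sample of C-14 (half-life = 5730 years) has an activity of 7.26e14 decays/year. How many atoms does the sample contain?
N = A/λ = 6.002e18 atoms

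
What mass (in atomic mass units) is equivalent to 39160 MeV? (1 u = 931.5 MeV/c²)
m = E/c² = 42.04 u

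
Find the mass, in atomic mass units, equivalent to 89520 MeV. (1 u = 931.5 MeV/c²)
m = E/c² = 96.1 u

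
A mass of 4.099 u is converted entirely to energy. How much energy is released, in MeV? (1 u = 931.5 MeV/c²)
E = mc² = 3818 MeV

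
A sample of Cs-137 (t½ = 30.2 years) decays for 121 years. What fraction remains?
N/N₀ = (1/2)^(t/t½) = 0.06221 = 6.22%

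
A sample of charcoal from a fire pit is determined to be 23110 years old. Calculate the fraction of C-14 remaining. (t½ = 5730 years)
N/N₀ = (1/2)^(t/t½) = 0.06108 = 6.11%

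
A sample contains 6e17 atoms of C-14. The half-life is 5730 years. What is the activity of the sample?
A = λN = 7.258e13 decays/year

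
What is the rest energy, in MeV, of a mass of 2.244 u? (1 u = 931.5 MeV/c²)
E = mc² = 2090 MeV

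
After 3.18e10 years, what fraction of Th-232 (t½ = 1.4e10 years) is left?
N/N₀ = (1/2)^(t/t½) = 0.2071 = 20.7%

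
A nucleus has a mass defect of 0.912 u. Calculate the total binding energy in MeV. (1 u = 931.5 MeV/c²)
B.E. = Δm × 931.5 = 849.5 MeV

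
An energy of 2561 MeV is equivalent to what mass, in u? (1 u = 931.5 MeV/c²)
m = E/c² = 2.749 u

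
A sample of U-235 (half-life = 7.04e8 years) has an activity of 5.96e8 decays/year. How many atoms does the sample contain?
N = A/λ = 6.053e17 atoms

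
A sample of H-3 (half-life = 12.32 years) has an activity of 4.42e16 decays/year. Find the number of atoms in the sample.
N = A/λ = 7.856e17 atoms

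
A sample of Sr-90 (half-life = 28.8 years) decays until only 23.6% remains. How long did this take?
t = t½ × log₂(N₀/N) = 59.99 years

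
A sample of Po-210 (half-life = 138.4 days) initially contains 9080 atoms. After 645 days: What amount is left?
N = N₀(1/2)^(t/t½) = 359.1 atoms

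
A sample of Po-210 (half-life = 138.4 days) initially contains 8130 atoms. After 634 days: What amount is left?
N = N₀(1/2)^(t/t½) = 339.7 atoms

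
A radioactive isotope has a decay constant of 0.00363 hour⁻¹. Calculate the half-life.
t½ = ln(2)/λ = 190.9 hours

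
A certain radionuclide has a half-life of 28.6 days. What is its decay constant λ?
λ = ln(2)/t½ = 0.02424 day⁻¹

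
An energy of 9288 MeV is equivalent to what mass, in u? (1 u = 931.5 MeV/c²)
m = E/c² = 9.971 u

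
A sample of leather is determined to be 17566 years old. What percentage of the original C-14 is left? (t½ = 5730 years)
N/N₀ = (1/2)^(t/t½) = 0.1194 = 11.9%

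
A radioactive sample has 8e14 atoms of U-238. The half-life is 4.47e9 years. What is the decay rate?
A = λN = 1.241e5 decays/year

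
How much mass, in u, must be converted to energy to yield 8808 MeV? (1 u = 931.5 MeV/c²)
m = E/c² = 9.456 u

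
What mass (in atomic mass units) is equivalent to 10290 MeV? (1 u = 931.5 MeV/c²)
m = E/c² = 11.05 u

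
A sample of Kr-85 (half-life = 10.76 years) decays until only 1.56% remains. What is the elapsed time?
t = t½ × log₂(N₀/N) = 64.58 years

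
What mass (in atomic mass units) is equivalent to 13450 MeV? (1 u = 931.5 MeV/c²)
m = E/c² = 14.44 u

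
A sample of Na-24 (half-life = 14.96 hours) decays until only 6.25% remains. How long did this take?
t = t½ × log₂(N₀/N) = 59.84 hours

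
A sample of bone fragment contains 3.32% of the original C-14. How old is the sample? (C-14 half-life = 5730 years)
Age = t½ × log₂(1/ratio) = 28150 years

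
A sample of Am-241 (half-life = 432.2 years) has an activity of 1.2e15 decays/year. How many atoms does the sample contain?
N = A/λ = 7.482e17 atoms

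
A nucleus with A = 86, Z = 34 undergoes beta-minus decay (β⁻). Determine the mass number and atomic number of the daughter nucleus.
Daughter: A = 86, Z = 35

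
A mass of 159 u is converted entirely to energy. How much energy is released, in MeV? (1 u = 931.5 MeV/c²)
E = mc² = 1.481e5 MeV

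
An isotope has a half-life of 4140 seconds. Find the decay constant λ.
λ = ln(2)/t½ = 1.674e-4 second⁻¹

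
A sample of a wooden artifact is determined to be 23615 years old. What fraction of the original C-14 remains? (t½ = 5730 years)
N/N₀ = (1/2)^(t/t½) = 0.05746 = 5.75%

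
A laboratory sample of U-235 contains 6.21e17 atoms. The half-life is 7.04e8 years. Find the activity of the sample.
A = λN = 6.114e8 decays/year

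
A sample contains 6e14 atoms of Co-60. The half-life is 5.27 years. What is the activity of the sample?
A = λN = 7.892e13 decays/year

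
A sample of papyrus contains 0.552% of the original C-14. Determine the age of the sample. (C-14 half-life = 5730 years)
Age = t½ × log₂(1/ratio) = 42980 years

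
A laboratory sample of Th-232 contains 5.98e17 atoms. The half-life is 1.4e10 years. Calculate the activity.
A = λN = 2.961e7 decays/year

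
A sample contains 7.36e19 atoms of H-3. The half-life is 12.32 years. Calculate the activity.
A = λN = 4.141e18 decays/year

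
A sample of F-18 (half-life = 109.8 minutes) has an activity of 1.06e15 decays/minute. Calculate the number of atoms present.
N = A/λ = 1.679e17 atoms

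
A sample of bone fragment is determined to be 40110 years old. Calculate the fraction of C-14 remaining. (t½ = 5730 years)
N/N₀ = (1/2)^(t/t½) = 0.007812 = 0.781%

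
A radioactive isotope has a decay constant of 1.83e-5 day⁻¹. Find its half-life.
t½ = ln(2)/λ = 37880 days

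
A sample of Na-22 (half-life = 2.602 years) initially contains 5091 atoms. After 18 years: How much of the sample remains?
N = N₀(1/2)^(t/t½) = 42.11 atoms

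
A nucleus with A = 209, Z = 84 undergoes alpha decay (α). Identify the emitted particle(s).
α particle = ⁴₂He (2 protons + 2 neutrons)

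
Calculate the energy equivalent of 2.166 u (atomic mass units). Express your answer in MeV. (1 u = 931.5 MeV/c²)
E = mc² = 2018 MeV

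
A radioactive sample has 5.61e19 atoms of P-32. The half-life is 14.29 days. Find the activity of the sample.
A = λN = 2.721e18 decays/day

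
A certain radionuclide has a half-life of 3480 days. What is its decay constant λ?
λ = ln(2)/t½ = 1.992e-4 day⁻¹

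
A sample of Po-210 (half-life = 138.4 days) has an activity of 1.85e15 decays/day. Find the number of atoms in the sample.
N = A/λ = 3.694e17 atoms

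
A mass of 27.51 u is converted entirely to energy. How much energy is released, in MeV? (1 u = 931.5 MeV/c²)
E = mc² = 25630 MeV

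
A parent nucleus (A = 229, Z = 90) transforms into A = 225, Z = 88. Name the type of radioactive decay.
ΔA = -4, ΔZ = -2 ⇒ alpha decay (α)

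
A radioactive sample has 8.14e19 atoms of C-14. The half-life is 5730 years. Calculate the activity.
A = λN = 9.847e15 decays/year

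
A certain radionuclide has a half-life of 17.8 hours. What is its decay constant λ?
λ = ln(2)/t½ = 0.03894 hour⁻¹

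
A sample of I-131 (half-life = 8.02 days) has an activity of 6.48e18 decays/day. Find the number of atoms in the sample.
N = A/λ = 7.498e19 atoms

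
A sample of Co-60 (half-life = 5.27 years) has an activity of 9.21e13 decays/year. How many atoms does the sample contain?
N = A/λ = 7.002e14 atoms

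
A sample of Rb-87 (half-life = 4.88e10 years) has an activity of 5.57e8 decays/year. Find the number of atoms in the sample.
N = A/λ = 3.921e19 atoms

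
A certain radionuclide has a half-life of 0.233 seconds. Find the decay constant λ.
λ = ln(2)/t½ = 2.975 second⁻¹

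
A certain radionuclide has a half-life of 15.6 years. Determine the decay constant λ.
λ = ln(2)/t½ = 0.04443 year⁻¹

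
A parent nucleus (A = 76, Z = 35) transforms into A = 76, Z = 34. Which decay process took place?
ΔA = 0, ΔZ = -1 ⇒ beta-plus decay (β⁺) or electron capture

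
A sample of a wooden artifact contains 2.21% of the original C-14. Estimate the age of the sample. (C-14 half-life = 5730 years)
Age = t½ × log₂(1/ratio) = 31510 years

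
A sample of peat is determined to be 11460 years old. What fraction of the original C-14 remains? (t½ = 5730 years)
N/N₀ = (1/2)^(t/t½) = 0.25 = 25%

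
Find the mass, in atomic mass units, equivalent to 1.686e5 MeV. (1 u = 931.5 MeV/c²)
m = E/c² = 181 u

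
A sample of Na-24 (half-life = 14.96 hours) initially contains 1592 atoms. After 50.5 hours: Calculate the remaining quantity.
N = N₀(1/2)^(t/t½) = 153.4 atoms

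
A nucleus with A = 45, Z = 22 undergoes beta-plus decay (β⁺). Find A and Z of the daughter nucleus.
Daughter: A = 45, Z = 21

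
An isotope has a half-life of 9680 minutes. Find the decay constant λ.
λ = ln(2)/t½ = 7.161e-5 minute⁻¹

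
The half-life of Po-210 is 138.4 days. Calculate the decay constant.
λ = ln(2)/t½ = 0.005008 day⁻¹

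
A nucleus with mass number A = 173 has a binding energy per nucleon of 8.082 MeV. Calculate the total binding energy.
B.E. = 8.082 × 173 = 1398 MeV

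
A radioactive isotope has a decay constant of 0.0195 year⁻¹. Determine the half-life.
t½ = ln(2)/λ = 35.55 years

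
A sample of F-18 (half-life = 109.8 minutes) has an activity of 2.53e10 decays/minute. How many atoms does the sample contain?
N = A/λ = 4.008e12 atoms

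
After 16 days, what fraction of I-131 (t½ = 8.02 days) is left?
N/N₀ = (1/2)^(t/t½) = 0.2509 = 25.1%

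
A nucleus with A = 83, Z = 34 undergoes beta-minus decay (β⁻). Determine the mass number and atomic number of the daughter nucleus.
Daughter: A = 83, Z = 35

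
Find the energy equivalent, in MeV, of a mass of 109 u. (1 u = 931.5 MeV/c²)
E = mc² = 1.015e5 MeV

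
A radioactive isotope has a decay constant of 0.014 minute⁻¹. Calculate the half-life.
t½ = ln(2)/λ = 49.51 minutes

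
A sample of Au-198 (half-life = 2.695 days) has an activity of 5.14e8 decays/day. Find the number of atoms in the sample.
N = A/λ = 1.998e9 atoms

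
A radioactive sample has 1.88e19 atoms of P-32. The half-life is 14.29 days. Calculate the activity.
A = λN = 9.119e17 decays/day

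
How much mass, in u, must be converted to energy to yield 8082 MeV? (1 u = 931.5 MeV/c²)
m = E/c² = 8.676 u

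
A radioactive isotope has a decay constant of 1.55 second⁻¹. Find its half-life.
t½ = ln(2)/λ = 0.4472 seconds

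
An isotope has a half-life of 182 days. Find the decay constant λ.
λ = ln(2)/t½ = 0.003809 day⁻¹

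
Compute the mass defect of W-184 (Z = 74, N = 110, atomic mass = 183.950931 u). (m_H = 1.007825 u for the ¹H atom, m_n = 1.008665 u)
Δm = Z·m_H + N·m_n − M = 1.581 u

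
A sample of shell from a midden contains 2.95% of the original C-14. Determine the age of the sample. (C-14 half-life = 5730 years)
Age = t½ × log₂(1/ratio) = 29130 years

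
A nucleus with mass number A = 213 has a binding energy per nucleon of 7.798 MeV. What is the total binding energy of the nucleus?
B.E. = 7.798 × 213 = 1661 MeV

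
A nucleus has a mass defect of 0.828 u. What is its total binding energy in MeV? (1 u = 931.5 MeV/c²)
B.E. = Δm × 931.5 = 771.3 MeV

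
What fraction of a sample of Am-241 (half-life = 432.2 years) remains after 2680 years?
N/N₀ = (1/2)^(t/t½) = 0.01359 = 1.36%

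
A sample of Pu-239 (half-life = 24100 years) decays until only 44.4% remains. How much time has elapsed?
t = t½ × log₂(N₀/N) = 28230 years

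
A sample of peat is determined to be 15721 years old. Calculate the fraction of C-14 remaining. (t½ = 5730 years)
N/N₀ = (1/2)^(t/t½) = 0.1493 = 14.9%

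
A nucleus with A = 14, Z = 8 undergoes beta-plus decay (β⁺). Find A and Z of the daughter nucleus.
Daughter: A = 14, Z = 7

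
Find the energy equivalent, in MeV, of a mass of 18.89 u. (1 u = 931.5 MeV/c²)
E = mc² = 17600 MeV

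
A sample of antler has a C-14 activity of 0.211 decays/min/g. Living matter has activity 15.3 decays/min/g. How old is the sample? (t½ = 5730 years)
Age = t½ × log₂(A₀/A) = 35410 years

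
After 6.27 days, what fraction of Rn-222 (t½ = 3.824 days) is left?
N/N₀ = (1/2)^(t/t½) = 0.3209 = 32.1%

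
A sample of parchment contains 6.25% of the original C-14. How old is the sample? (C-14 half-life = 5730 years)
Age = t½ × log₂(1/ratio) = 22920 years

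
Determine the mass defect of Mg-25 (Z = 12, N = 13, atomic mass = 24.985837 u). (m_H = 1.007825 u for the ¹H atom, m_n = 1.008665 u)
Δm = Z·m_H + N·m_n − M = 0.2207 u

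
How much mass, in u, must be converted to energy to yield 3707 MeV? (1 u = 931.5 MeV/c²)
m = E/c² = 3.98 u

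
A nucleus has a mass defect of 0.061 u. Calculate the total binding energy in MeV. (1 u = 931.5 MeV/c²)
B.E. = Δm × 931.5 = 56.82 MeV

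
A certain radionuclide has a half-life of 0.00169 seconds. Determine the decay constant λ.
λ = ln(2)/t½ = 410.1 second⁻¹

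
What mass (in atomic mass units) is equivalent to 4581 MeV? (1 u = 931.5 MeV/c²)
m = E/c² = 4.918 u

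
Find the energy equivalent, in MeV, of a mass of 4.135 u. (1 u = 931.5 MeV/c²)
E = mc² = 3852 MeV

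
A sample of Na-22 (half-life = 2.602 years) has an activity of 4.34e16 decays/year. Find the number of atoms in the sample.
N = A/λ = 1.629e17 atoms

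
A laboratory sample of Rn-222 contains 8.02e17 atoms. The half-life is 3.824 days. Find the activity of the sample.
A = λN = 1.454e17 decays/day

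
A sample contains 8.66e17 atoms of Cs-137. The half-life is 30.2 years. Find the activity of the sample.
A = λN = 1.988e16 decays/year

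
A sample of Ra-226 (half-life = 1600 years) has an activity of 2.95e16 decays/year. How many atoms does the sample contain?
N = A/λ = 6.81e19 atoms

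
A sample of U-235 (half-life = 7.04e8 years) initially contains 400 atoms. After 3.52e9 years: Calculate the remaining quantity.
N = N₀(1/2)^(t/t½) = 12.5 atoms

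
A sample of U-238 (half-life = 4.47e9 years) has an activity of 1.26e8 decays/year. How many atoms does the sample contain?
N = A/λ = 8.126e17 atoms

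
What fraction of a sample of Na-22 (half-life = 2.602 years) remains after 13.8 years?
N/N₀ = (1/2)^(t/t½) = 0.02532 = 2.53%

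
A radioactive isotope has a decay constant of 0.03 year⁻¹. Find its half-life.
t½ = ln(2)/λ = 23.1 years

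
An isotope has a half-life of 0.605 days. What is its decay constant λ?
λ = ln(2)/t½ = 1.146 day⁻¹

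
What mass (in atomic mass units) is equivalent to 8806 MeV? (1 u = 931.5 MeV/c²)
m = E/c² = 9.454 u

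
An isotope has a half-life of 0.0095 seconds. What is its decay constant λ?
λ = ln(2)/t½ = 72.96 second⁻¹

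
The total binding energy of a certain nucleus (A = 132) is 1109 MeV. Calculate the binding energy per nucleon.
B.E./A = 1109/132 = 8.402 MeV/nucleon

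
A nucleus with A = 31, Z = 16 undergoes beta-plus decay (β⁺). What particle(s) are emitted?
β⁺: positron (e⁺) + neutrino (νₑ)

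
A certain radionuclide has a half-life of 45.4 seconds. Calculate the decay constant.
λ = ln(2)/t½ = 0.01527 second⁻¹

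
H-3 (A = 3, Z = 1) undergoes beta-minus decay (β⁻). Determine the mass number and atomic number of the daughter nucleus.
Daughter: A = 3, Z = 2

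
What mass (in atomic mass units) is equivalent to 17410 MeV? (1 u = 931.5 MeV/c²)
m = E/c² = 18.69 u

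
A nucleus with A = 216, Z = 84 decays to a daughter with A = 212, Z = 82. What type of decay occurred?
ΔA = -4, ΔZ = -2 ⇒ alpha decay (α)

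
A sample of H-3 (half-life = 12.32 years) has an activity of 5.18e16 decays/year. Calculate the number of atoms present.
N = A/λ = 9.207e17 atoms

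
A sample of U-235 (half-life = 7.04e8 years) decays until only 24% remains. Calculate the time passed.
t = t½ × log₂(N₀/N) = 1.449e9 years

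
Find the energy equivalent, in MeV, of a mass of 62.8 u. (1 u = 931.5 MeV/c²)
E = mc² = 58500 MeV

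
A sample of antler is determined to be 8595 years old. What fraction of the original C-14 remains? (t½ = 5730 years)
N/N₀ = (1/2)^(t/t½) = 0.3536 = 35.4%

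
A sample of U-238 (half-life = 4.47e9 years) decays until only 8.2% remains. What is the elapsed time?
t = t½ × log₂(N₀/N) = 1.613e10 years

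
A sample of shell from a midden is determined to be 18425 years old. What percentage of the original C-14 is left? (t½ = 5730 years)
N/N₀ = (1/2)^(t/t½) = 0.1077 = 10.8%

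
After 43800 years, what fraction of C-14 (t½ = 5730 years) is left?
N/N₀ = (1/2)^(t/t½) = 0.005 = 0.5%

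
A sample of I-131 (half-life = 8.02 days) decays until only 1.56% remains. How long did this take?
t = t½ × log₂(N₀/N) = 48.14 days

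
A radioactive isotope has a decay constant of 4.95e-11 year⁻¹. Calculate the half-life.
t½ = ln(2)/λ = 1.4e10 years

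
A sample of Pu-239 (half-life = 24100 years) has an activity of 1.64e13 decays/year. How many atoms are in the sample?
N = A/λ = 5.702e17 atoms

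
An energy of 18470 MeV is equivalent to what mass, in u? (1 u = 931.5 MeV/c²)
m = E/c² = 19.83 u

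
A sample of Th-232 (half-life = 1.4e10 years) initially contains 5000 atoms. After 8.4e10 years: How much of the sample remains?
N = N₀(1/2)^(t/t½) = 78.12 atoms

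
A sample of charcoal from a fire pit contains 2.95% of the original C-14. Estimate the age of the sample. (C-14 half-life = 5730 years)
Age = t½ × log₂(1/ratio) = 29130 years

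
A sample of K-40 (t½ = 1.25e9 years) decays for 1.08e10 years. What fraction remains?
N/N₀ = (1/2)^(t/t½) = 0.002507 = 0.251%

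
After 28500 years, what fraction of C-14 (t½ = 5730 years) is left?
N/N₀ = (1/2)^(t/t½) = 0.03182 = 3.18%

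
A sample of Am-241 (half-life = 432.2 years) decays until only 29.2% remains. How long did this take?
t = t½ × log₂(N₀/N) = 767.6 years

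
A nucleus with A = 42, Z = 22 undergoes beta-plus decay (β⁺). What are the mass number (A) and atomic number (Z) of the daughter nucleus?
Daughter: A = 42, Z = 21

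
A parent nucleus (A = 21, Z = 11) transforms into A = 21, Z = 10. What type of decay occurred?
ΔA = 0, ΔZ = -1 ⇒ beta-plus decay (β⁺) or electron capture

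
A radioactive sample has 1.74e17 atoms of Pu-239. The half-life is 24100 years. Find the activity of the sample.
A = λN = 5.004e12 decays/year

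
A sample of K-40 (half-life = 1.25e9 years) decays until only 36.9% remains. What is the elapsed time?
t = t½ × log₂(N₀/N) = 1.798e9 years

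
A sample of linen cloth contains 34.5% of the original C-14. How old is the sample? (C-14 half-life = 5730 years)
Age = t½ × log₂(1/ratio) = 8797 years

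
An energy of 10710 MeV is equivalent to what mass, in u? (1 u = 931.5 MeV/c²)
m = E/c² = 11.5 u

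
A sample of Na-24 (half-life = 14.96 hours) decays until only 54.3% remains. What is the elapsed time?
t = t½ × log₂(N₀/N) = 13.18 hours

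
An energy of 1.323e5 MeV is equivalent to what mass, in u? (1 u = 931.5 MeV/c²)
m = E/c² = 142 u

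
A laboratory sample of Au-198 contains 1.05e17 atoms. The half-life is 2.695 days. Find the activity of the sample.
A = λN = 2.701e16 decays/day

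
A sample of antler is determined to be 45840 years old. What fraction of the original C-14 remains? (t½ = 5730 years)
N/N₀ = (1/2)^(t/t½) = 0.003906 = 0.391%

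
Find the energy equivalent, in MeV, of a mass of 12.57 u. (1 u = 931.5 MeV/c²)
E = mc² = 11710 MeV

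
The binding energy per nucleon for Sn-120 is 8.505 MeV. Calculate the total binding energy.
B.E. = 8.505 × 120 = 1021 MeV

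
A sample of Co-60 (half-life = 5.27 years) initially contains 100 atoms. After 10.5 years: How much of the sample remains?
N = N₀(1/2)^(t/t½) = 25.13 atoms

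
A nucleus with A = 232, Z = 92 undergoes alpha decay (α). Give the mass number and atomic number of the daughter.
Daughter: A = 228, Z = 90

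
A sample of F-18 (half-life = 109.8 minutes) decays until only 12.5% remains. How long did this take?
t = t½ × log₂(N₀/N) = 329.4 minutes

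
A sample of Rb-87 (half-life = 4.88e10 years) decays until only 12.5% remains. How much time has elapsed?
t = t½ × log₂(N₀/N) = 1.464e11 years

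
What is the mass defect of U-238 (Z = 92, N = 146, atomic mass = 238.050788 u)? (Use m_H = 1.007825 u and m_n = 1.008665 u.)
Δm = Z·m_H + N·m_n − M = 1.934 u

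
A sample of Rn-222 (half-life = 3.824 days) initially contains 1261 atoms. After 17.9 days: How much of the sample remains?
N = N₀(1/2)^(t/t½) = 49.16 atoms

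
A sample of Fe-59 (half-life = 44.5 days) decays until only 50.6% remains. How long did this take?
t = t½ × log₂(N₀/N) = 43.73 days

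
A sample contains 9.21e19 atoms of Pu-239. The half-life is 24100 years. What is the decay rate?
A = λN = 2.649e15 decays/year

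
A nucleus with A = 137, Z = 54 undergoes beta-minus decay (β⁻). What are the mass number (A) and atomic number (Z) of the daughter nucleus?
Daughter: A = 137, Z = 55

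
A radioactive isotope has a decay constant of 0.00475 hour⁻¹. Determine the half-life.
t½ = ln(2)/λ = 145.9 hours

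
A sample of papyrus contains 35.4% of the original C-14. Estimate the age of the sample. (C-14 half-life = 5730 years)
Age = t½ × log₂(1/ratio) = 8585 years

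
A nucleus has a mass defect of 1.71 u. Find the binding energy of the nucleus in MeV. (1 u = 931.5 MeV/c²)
B.E. = Δm × 931.5 = 1593 MeV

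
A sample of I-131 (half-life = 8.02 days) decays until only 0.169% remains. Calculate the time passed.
t = t½ × log₂(N₀/N) = 73.85 days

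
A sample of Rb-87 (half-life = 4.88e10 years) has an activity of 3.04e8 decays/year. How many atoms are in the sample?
N = A/λ = 2.14e19 atoms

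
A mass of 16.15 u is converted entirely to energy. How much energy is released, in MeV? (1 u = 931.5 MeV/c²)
E = mc² = 15040 MeV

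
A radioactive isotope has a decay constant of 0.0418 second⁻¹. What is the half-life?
t½ = ln(2)/λ = 16.58 seconds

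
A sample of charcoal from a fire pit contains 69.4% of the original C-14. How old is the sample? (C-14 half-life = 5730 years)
Age = t½ × log₂(1/ratio) = 3020 years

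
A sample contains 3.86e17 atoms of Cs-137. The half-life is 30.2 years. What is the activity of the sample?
A = λN = 8.859e15 decays/year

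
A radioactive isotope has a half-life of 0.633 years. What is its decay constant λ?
λ = ln(2)/t½ = 1.095 year⁻¹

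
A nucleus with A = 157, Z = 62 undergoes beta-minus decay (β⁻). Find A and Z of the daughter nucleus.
Daughter: A = 157, Z = 63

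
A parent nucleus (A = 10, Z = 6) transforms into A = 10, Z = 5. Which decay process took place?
ΔA = 0, ΔZ = -1 ⇒ beta-plus decay (β⁺) or electron capture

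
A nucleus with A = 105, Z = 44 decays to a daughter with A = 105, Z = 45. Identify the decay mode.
ΔA = 0, ΔZ = +1 ⇒ beta-minus decay (β⁻)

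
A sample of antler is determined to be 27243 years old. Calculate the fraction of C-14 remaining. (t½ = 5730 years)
N/N₀ = (1/2)^(t/t½) = 0.03705 = 3.7%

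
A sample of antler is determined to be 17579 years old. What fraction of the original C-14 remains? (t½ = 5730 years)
N/N₀ = (1/2)^(t/t½) = 0.1193 = 11.9%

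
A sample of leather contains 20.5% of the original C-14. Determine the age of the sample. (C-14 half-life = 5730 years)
Age = t½ × log₂(1/ratio) = 13100 years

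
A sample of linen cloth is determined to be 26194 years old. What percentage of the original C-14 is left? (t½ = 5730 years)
N/N₀ = (1/2)^(t/t½) = 0.04206 = 4.21%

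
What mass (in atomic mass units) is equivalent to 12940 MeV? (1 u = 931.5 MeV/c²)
m = E/c² = 13.89 u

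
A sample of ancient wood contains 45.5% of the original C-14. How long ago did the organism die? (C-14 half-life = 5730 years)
Age = t½ × log₂(1/ratio) = 6510 years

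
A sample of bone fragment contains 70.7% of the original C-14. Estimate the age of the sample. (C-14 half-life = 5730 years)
Age = t½ × log₂(1/ratio) = 2866 years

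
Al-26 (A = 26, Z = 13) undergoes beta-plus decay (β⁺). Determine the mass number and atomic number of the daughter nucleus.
Daughter: A = 26, Z = 12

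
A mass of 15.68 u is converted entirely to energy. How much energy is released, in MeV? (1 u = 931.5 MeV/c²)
E = mc² = 14610 MeV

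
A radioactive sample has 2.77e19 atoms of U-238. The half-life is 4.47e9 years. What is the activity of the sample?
A = λN = 4.295e9 decays/year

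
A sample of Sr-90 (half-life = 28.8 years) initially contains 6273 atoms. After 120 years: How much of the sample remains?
N = N₀(1/2)^(t/t½) = 349.3 atoms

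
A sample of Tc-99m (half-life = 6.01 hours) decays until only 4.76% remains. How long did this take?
t = t½ × log₂(N₀/N) = 26.4 hours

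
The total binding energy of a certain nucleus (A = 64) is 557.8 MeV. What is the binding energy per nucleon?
B.E./A = 557.8/64 = 8.716 MeV/nucleon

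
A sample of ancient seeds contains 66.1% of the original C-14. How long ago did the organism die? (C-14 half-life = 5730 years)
Age = t½ × log₂(1/ratio) = 3422 years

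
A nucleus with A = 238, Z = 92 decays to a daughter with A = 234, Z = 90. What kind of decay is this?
ΔA = -4, ΔZ = -2 ⇒ alpha decay (α)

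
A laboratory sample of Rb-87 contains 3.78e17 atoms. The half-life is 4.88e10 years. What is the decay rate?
A = λN = 5.369e6 decays/year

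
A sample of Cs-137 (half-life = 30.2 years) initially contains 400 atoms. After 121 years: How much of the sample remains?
N = N₀(1/2)^(t/t½) = 24.89 atoms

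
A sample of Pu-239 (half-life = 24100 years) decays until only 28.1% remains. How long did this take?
t = t½ × log₂(N₀/N) = 44140 years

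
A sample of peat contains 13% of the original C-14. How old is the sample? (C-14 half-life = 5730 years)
Age = t½ × log₂(1/ratio) = 16870 years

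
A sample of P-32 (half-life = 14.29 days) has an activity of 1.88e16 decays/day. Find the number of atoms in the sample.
N = A/λ = 3.876e17 atoms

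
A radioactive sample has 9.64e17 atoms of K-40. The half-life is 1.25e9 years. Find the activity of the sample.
A = λN = 5.346e8 decays/year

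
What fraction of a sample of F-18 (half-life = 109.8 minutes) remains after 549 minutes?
N/N₀ = (1/2)^(t/t½) = 0.03125 = 3.12%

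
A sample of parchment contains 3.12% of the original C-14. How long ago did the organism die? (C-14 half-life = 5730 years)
Age = t½ × log₂(1/ratio) = 28660 years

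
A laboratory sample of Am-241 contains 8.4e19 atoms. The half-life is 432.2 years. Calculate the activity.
A = λN = 1.347e17 decays/year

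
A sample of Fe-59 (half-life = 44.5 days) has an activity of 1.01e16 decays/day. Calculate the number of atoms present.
N = A/λ = 6.484e17 atoms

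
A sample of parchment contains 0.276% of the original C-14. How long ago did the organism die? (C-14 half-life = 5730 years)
Age = t½ × log₂(1/ratio) = 48710 years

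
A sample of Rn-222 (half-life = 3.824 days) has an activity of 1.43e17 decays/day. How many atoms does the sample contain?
N = A/λ = 7.889e17 atoms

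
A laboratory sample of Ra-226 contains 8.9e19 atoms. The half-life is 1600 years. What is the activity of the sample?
A = λN = 3.856e16 decays/year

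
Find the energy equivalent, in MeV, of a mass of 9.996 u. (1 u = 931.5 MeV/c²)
E = mc² = 9311 MeV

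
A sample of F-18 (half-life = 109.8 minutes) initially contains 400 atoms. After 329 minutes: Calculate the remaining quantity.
N = N₀(1/2)^(t/t½) = 50.13 atoms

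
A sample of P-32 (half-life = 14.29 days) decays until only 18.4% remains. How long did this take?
t = t½ × log₂(N₀/N) = 34.9 days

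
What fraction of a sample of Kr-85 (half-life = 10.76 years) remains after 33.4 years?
N/N₀ = (1/2)^(t/t½) = 0.1163 = 11.6%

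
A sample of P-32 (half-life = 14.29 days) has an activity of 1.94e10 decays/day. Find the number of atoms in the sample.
N = A/λ = 4e11 atoms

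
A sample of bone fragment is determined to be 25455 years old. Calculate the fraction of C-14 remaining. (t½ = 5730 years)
N/N₀ = (1/2)^(t/t½) = 0.04599 = 4.6%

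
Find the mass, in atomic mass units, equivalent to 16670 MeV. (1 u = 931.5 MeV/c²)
m = E/c² = 17.9 u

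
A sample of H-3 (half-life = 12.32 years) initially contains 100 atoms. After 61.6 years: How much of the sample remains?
N = N₀(1/2)^(t/t½) = 3.125 atoms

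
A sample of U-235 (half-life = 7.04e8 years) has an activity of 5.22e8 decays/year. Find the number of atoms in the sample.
N = A/λ = 5.302e17 atoms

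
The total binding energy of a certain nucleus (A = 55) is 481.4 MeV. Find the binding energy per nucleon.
B.E./A = 481.4/55 = 8.753 MeV/nucleon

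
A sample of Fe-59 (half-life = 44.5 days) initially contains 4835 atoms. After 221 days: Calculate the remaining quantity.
N = N₀(1/2)^(t/t½) = 154.7 atoms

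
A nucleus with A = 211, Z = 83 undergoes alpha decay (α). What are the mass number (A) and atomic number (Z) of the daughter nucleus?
Daughter: A = 207, Z = 81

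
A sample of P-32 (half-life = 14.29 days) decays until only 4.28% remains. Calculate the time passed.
t = t½ × log₂(N₀/N) = 64.97 days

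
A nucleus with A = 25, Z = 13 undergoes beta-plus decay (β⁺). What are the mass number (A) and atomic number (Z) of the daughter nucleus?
Daughter: A = 25, Z = 12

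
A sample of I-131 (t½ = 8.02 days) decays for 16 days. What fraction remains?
N/N₀ = (1/2)^(t/t½) = 0.2509 = 25.1%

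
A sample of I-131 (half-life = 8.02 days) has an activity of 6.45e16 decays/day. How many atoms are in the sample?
N = A/λ = 7.463e17 atoms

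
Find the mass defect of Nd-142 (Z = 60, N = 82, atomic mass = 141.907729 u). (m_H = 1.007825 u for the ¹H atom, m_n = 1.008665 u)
Δm = Z·m_H + N·m_n − M = 1.272 u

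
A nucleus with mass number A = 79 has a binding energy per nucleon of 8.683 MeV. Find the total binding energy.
B.E. = 8.683 × 79 = 686 MeV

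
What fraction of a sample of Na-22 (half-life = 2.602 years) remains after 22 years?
N/N₀ = (1/2)^(t/t½) = 0.00285 = 0.285%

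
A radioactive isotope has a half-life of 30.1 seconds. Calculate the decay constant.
λ = ln(2)/t½ = 0.02303 second⁻¹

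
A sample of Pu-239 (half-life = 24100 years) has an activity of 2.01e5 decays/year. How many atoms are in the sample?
N = A/λ = 6.989e9 atoms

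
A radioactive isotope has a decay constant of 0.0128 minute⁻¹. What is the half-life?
t½ = ln(2)/λ = 54.15 minutes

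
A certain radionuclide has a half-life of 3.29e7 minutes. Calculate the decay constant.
λ = ln(2)/t½ = 2.107e-8 minute⁻¹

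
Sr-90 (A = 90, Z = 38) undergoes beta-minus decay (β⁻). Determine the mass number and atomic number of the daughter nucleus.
Daughter: A = 90, Z = 39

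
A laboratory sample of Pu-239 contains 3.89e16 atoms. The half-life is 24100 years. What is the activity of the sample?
A = λN = 1.119e12 decays/year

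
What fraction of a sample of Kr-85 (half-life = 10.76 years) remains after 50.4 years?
N/N₀ = (1/2)^(t/t½) = 0.0389 = 3.89%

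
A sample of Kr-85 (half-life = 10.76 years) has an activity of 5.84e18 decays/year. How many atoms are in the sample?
N = A/λ = 9.066e19 atoms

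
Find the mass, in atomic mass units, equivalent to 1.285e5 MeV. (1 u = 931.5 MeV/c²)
m = E/c² = 137.9 u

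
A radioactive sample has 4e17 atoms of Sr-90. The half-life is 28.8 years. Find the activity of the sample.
A = λN = 9.627e15 decays/year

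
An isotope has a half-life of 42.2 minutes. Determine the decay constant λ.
λ = ln(2)/t½ = 0.01643 minute⁻¹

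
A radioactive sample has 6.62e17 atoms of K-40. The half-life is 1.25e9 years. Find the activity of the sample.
A = λN = 3.671e8 decays/year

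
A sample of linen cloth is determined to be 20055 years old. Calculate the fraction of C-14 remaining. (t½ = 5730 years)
N/N₀ = (1/2)^(t/t½) = 0.08839 = 8.84%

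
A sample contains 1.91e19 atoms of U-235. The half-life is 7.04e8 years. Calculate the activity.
A = λN = 1.881e10 decays/year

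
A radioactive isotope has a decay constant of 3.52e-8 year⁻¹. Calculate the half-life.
t½ = ln(2)/λ = 1.969e7 years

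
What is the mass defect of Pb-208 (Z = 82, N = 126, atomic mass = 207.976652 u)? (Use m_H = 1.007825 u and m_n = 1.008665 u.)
Δm = Z·m_H + N·m_n − M = 1.757 u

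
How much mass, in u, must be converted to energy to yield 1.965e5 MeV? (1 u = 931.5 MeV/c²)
m = E/c² = 211 u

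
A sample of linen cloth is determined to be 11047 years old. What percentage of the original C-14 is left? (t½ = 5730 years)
N/N₀ = (1/2)^(t/t½) = 0.2628 = 26.3%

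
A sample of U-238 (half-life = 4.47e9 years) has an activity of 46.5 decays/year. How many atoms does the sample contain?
N = A/λ = 2.999e11 atoms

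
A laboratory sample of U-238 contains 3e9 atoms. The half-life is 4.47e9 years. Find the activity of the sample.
A = λN = 0.4652 decays/year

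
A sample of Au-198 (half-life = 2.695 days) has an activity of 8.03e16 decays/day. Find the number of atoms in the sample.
N = A/λ = 3.122e17 atoms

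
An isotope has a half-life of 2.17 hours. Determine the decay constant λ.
λ = ln(2)/t½ = 0.3194 hour⁻¹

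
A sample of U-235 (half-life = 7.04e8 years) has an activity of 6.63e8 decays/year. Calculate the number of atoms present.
N = A/λ = 6.734e17 atoms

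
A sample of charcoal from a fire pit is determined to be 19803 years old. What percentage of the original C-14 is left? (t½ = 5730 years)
N/N₀ = (1/2)^(t/t½) = 0.09112 = 9.11%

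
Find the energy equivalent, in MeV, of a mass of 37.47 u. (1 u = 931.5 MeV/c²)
E = mc² = 34900 MeV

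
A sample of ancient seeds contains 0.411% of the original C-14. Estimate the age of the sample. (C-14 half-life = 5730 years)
Age = t½ × log₂(1/ratio) = 45420 years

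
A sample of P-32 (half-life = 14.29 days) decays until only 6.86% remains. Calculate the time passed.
t = t½ × log₂(N₀/N) = 55.24 days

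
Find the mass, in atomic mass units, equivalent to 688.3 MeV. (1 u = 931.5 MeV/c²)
m = E/c² = 0.7389 u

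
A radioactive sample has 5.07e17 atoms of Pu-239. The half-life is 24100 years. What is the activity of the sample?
A = λN = 1.458e13 decays/year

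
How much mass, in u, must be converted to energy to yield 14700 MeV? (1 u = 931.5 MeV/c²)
m = E/c² = 15.78 u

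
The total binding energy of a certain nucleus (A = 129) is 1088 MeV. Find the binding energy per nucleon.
B.E./A = 1088/129 = 8.434 MeV/nucleon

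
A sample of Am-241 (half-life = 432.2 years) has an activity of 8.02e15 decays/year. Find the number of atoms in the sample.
N = A/λ = 5.001e18 atoms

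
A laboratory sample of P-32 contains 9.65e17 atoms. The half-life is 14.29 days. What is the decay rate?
A = λN = 4.681e16 decays/day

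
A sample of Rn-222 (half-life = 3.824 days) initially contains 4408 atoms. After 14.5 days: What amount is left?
N = N₀(1/2)^(t/t½) = 318.3 atoms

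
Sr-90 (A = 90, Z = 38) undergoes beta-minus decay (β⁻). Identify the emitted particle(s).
β⁻: electron (e⁻) + antineutrino (ν̄ₑ)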